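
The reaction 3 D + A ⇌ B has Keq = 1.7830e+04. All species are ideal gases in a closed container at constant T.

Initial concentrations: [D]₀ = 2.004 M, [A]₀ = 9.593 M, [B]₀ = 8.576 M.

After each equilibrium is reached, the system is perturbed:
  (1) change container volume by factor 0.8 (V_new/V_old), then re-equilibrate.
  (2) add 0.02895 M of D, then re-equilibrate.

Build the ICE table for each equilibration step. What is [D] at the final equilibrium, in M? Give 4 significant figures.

[D]_eq = 0.03872 M

Q₀ = 0.1111 vs Keq = 1.7830e+04 ⇒ Q<K, forward
Step 1:
                   D          A          B
  Initial      2.004      9.593      8.576
  Change      -1.965    -0.6551     0.6551
  Equil      0.03869      8.938      9.231
  solve Keq expr → x = 0.6551; check Q = 1.7830e+04
Then change container volume by factor 0.8 (V_new/V_old).
Step 2:
                   D          A          B
  Initial    0.04837      11.17      11.54
  Change   -0.009666  -0.003222   0.003222
  Equil       0.0387      11.17      11.54
  solve Keq expr → x = 0.003222; check Q = 1.7830e+04
Then add 0.02895 M of D.
Step 3:
                   D          A          B
  Initial    0.06765      11.17      11.54
  Change    -0.02893  -0.009643   0.009643
  Equil      0.03872      11.16      11.55
  solve Keq expr → x = 0.009643; check Q = 1.7830e+04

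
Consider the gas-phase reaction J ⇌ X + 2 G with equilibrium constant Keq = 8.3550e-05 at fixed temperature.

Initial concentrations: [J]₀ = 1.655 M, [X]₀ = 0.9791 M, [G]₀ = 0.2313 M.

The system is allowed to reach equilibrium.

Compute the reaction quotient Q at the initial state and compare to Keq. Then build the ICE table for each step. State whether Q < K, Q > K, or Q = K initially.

Q₀ = 0.03165 vs Keq = 8.3550e-05 ⇒ Q>K, reverse
Step 1:
                    J           X           G
  I             1.655      0.9791      0.2313
  C            0.1091     -0.1091     -0.2183
  E             1.764        0.87     0.01302
  solve Keq expr → x = -0.1091; check Q = 8.3550e-05

Q₀ = 0.03165; Q > K (proceeds reverse)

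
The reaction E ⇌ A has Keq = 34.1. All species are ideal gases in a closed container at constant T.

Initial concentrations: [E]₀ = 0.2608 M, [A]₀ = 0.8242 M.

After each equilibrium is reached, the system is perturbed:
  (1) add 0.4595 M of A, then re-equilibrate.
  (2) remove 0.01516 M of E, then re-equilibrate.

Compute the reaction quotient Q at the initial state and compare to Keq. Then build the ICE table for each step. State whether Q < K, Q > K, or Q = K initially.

Q₀ = 3.16; Q < K (proceeds forward)

Q₀ = 3.16 vs Keq = 34.1 ⇒ Q<K, forward
Step 1:
                    E           A
  init         0.2608      0.8242
  Δ           -0.2299      0.2299
  eq          0.03091       1.054
  solve Keq expr → x = 0.2299; check Q = 34.1
Then add 0.4595 M of A.
Step 2:
                    E           A
  init        0.03091       1.514
  Δ           0.01309    -0.01309
  eq            0.044         1.5
  solve Keq expr → x = -0.01309; check Q = 34.1
Then remove 0.01516 M of E.
Step 3:
                    E           A
  init        0.02884         1.5
  Δ           0.01473    -0.01473
  eq          0.04357       1.486
  solve Keq expr → x = -0.01473; check Q = 34.1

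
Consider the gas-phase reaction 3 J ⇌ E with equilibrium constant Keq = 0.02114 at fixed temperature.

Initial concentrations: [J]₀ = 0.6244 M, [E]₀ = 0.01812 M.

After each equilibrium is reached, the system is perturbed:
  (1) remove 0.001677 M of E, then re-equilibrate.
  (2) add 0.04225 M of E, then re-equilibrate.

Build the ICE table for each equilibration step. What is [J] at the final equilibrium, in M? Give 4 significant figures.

Q₀ = 0.07443 vs Keq = 0.02114 ⇒ Q>K, reverse
Step 1:
                   J          E
  init        0.6244    0.01812
  Δ          0.03609   -0.01203
  eq          0.6605   0.006091
  solve Keq expr → x = -0.01203; check Q = 0.02114
Then remove 0.001677 M of E.
Step 2:
                   J          E
  init        0.6605   0.004414
  Δ        -0.004648   0.001549
  eq          0.6558   0.005963
  solve Keq expr → x = 0.001549; check Q = 0.02114
Then add 0.04225 M of E.
Step 3:
                   J          E
  init        0.6558    0.04821
  Δ           0.1155   -0.03851
  eq          0.7714   0.009703
  solve Keq expr → x = -0.03851; check Q = 0.02114

[J]_eq = 0.7714 M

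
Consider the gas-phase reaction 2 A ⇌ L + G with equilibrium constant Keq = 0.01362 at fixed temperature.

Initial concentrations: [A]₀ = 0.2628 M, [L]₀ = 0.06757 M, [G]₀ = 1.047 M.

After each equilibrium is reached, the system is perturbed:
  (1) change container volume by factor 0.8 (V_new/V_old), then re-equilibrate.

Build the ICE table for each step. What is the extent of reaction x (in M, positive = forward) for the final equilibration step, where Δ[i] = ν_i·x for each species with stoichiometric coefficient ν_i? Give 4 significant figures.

Q₀ = 1.024 vs Keq = 0.01362 ⇒ Q>K, reverse
Step 1:
                    A           L           G
  Initial      0.2628     0.06757       1.047
  Change       0.1308    -0.06542    -0.06542
  Equil        0.3936     0.00215      0.9816
  solve Keq expr → x = -0.06542; check Q = 0.01362
Then change container volume by factor 0.8 (V_new/V_old).
Step 2:
                    A           L           G
  Initial       0.492    0.002688       1.227
  Change            0           0           0
  Equil         0.492    0.002688       1.227
  solve Keq expr → x = 0; check Q = 0.01362

x = 0 M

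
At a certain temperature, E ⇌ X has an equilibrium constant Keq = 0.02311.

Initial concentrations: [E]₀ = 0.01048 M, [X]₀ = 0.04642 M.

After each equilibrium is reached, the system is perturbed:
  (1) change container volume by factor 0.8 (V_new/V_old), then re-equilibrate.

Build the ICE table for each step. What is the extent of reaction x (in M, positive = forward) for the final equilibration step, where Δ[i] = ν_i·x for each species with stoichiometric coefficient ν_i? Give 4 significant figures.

x = 0 M

Q₀ = 4.429 vs Keq = 0.02311 ⇒ Q>K, reverse
Step 1:
                    E           X
  I           0.01048     0.04642
  C           0.04513    -0.04513
  E           0.05561    0.001285
  solve Keq expr → x = -0.04513; check Q = 0.02311
Then change container volume by factor 0.8 (V_new/V_old).
Step 2:
                    E           X
  I           0.06952    0.001607
  C                 0           0
  E           0.06952    0.001607
  solve Keq expr → x = 0; check Q = 0.02311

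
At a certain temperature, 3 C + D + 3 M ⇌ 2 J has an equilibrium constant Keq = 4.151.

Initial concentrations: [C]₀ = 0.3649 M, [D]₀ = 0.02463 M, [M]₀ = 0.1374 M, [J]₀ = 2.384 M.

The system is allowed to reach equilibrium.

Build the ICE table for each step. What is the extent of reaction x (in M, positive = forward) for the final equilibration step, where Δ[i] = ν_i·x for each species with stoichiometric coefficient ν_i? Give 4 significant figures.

Q₀ = 1.8309e+06 vs Keq = 4.151 ⇒ Q>K, reverse
Step 1:
                  C         D         M         J
  I          0.3649   0.02463    0.1374     2.384
  C          0.9063    0.3021    0.9063   -0.6042
  E           1.271    0.3267     1.044      1.78
  solve Keq expr → x = -0.3021; check Q = 4.151

x = -0.3021 M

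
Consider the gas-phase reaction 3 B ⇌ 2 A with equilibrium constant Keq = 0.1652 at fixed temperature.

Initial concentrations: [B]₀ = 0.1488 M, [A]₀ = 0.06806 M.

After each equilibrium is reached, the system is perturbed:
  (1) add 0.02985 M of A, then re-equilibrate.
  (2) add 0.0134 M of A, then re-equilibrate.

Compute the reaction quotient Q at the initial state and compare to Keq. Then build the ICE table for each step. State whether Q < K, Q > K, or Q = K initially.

Q₀ = 1.406; Q > K (proceeds reverse)

Q₀ = 1.406 vs Keq = 0.1652 ⇒ Q>K, reverse
Step 1:
                   B          A
  Initial     0.1488    0.06806
  Change     0.04861   -0.03241
  Equil       0.1974    0.03565
  solve Keq expr → x = -0.0162; check Q = 0.1652
Then add 0.02985 M of A.
Step 2:
                   B          A
  Initial     0.1974     0.0655
  Change     0.03148   -0.02099
  Equil       0.2289    0.04451
  solve Keq expr → x = -0.01049; check Q = 0.1652
Then add 0.0134 M of A.
Step 3:
                   B          A
  Initial     0.2289    0.05791
  Change     0.01392  -0.009279
  Equil       0.2428    0.04863
  solve Keq expr → x = -0.00464; check Q = 0.1652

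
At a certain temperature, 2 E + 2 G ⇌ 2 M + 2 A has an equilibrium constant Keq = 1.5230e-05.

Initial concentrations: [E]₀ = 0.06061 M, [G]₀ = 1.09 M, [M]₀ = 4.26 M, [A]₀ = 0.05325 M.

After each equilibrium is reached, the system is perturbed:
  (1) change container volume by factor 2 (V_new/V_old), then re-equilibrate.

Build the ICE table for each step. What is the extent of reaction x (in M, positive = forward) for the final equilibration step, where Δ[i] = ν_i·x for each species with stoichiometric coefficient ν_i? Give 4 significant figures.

Q₀ = 11.79 vs Keq = 1.5230e-05 ⇒ Q>K, reverse
Step 1:
                    E           G           M           A
  I           0.06061        1.09        4.26     0.05325
  C           0.05313     0.05313    -0.05313    -0.05313
  E            0.1137       1.143       4.207  1.2061e-04
  solve Keq expr → x = -0.02656; check Q = 1.5230e-05
Then change container volume by factor 2 (V_new/V_old).
Step 2:
                    E           G           M           A
  I           0.05687      0.5716       2.103  6.0307e-05
  C                 0           0           0           0
  E           0.05687      0.5716       2.103  6.0307e-05
  solve Keq expr → x = 0; check Q = 1.5230e-05

x = 0 M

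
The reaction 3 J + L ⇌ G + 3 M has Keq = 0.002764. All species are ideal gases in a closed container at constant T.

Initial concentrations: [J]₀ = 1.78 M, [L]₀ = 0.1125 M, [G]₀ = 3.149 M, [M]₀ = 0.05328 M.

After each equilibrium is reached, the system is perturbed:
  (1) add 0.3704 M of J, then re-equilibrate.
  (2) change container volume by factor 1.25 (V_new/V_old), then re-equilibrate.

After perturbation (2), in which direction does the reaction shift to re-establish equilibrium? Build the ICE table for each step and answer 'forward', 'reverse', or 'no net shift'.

Q₀ = 7.5068e-04 vs Keq = 0.002764 ⇒ Q<K, forward
Step 1:
                  J         L         G         M
  I            1.78    0.1125     3.149   0.05328
  C        -0.02563 -0.008543  0.008543   0.02563
  E           1.754     0.104     3.158   0.07891
  solve Keq expr → x = 0.008543; check Q = 0.002764
Then add 0.3704 M of J.
Step 2:
                  J         L         G         M
  I           2.125     0.104     3.158   0.07891
  C        -0.01447 -0.004824  0.004824   0.01447
  E            2.11   0.09913     3.162   0.09338
  solve Keq expr → x = 0.004824; check Q = 0.002764
Then change container volume by factor 1.25 (V_new/V_old).
Step 3:
                  J         L         G         M
  I           1.688   0.07931      2.53    0.0747
  C               0         0         0         0
  E           1.688   0.07931      2.53    0.0747
  solve Keq expr → x = 0; check Q = 0.002764

Direction: no net shift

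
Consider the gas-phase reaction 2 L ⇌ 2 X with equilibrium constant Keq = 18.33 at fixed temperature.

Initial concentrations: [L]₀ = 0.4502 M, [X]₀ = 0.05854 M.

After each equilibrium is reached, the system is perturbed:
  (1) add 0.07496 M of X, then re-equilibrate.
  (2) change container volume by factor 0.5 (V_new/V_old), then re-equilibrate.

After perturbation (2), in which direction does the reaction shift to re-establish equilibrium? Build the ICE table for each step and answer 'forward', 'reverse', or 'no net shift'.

Q₀ = 0.01691 vs Keq = 18.33 ⇒ Q<K, forward
Step 1:
                    L           X
  I            0.4502     0.05854
  C           -0.3539      0.3539
  E           0.09633      0.4124
  solve Keq expr → x = 0.1769; check Q = 18.33
Then add 0.07496 M of X.
Step 2:
                    L           X
  I           0.09633      0.4874
  C           0.01419    -0.01419
  E            0.1105      0.4732
  solve Keq expr → x = -0.007097; check Q = 18.33
Then change container volume by factor 0.5 (V_new/V_old).
Step 3:
                    L           X
  I             0.221      0.9464
  C                 0           0
  E             0.221      0.9464
  solve Keq expr → x = 0; check Q = 18.33

Direction: no net shift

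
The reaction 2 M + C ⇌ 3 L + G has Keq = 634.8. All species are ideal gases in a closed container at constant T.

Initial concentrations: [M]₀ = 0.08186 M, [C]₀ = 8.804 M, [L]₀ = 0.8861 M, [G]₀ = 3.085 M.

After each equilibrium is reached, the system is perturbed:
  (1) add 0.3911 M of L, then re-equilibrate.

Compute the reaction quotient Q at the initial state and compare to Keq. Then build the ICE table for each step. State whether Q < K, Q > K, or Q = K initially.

Q₀ = 36.38; Q < K (proceeds forward)

Q₀ = 36.38 vs Keq = 634.8 ⇒ Q<K, forward
Step 1:
                   M          C          L          G
  init       0.08186      8.804     0.8861      3.085
  Δ          -0.0591   -0.02955    0.08865    0.02955
  eq         0.02276      8.774     0.9748      3.115
  solve Keq expr → x = 0.02955; check Q = 634.8
Then add 0.3911 M of L.
Step 2:
                   M          C          L          G
  init       0.02276      8.774      1.366      3.115
  Δ          0.01406   0.007031   -0.02109  -0.007031
  eq         0.03682      8.781      1.345      3.108
  solve Keq expr → x = -0.007031; check Q = 634.8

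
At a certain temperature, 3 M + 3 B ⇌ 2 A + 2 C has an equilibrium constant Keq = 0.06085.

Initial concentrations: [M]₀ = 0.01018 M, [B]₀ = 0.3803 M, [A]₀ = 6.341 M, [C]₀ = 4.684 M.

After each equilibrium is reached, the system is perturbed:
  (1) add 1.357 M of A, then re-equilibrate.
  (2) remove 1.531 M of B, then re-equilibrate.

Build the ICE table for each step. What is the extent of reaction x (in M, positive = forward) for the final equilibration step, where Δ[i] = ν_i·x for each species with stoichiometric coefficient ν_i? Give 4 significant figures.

x = -0.1776 M

Q₀ = 1.5203e+10 vs Keq = 0.06085 ⇒ Q>K, reverse
Step 1:
                    M           B           A           C
  I           0.01018      0.3803       6.341       4.684
  C             3.285       3.285       -2.19       -2.19
  E             3.295       3.665       4.151       2.494
  solve Keq expr → x = -1.095; check Q = 0.06085
Then add 1.357 M of A.
Step 2:
                    M           B           A           C
  I             3.295       3.665       5.508       2.494
  C            0.2289      0.2289     -0.1526     -0.1526
  E             3.524       3.894       5.355       2.341
  solve Keq expr → x = -0.0763; check Q = 0.06085
Then remove 1.531 M of B.
Step 3:
                    M           B           A           C
  I             3.524       2.363       5.355       2.341
  C            0.5327      0.5327     -0.3552     -0.3552
  E             4.057       2.896           5       1.986
  solve Keq expr → x = -0.1776; check Q = 0.06085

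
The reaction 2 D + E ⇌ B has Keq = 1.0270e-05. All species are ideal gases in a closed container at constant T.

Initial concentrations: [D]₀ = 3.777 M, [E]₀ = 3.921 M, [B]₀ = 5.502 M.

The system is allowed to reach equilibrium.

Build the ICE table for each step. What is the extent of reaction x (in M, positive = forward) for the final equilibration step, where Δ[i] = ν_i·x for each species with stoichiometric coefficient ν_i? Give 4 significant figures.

Q₀ = 0.09836 vs Keq = 1.0270e-05 ⇒ Q>K, reverse
Step 1:
                  D         E         B
  Initial     3.777     3.921     5.502
  Change      10.96     5.481    -5.481
  Equil       14.74     9.402   0.02098
  solve Keq expr → x = -5.481; check Q = 1.0270e-05

x = -5.481 M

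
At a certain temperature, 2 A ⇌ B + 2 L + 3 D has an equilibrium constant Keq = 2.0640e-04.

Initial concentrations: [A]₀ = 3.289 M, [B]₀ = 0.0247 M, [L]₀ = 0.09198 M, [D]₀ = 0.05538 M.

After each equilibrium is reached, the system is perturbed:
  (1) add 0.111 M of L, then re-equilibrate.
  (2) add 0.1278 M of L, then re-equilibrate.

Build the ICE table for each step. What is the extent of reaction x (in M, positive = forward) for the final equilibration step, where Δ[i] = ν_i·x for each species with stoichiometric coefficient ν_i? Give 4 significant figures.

Q₀ = 3.2811e-09 vs Keq = 2.0640e-04 ⇒ Q<K, forward
Step 1:
                    A           B           L           D
  Initial       3.289      0.0247     0.09198     0.05538
  Change      -0.2657      0.1329      0.2657      0.3986
  Equil         3.023      0.1576      0.3577       0.454
  solve Keq expr → x = 0.1329; check Q = 2.0640e-04
Then add 0.111 M of L.
Step 2:
                    A           B           L           D
  Initial       3.023      0.1576      0.4687       0.454
  Change      0.02874    -0.01437    -0.02874    -0.04312
  Equil         3.052      0.1432        0.44      0.4109
  solve Keq expr → x = -0.01437; check Q = 2.0640e-04
Then add 0.1278 M of L.
Step 3:
                    A           B           L           D
  Initial       3.052      0.1432      0.5678      0.4109
  Change      0.02624    -0.01312    -0.02624    -0.03936
  Equil         3.078      0.1301      0.5415      0.3715
  solve Keq expr → x = -0.01312; check Q = 2.0640e-04

x = -0.01312 M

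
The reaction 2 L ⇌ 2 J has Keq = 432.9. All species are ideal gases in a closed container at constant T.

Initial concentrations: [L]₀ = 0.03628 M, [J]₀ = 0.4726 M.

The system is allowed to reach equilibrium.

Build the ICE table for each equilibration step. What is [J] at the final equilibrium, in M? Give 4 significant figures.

Q₀ = 169.7 vs Keq = 432.9 ⇒ Q<K, forward
Step 1:
                  L         J
  Initial   0.03628    0.4726
  Change   -0.01294   0.01294
  Equil     0.02334    0.4855
  solve Keq expr → x = 0.006472; check Q = 432.9

[J]_eq = 0.4855 M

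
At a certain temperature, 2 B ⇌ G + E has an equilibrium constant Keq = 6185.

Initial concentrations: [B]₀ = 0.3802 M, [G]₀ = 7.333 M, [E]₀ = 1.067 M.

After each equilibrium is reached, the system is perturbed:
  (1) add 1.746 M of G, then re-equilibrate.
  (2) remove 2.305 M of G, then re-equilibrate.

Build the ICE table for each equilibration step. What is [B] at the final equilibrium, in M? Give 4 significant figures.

Q₀ = 54.13 vs Keq = 6185 ⇒ Q<K, forward
Step 1:
                    B           G           E
  init         0.3802       7.333       1.067
  Δ           -0.3414      0.1707      0.1707
  eq          0.03875       7.504       1.238
  solve Keq expr → x = 0.1707; check Q = 6185
Then add 1.746 M of G.
Step 2:
                    B           G           E
  init        0.03875        9.25       1.238
  Δ          0.004231   -0.002116   -0.002116
  eq          0.04298       9.248       1.236
  solve Keq expr → x = -0.002116; check Q = 6185
Then remove 2.305 M of G.
Step 3:
                    B           G           E
  init        0.04298       6.943       1.236
  Δ         -0.005689    0.002845    0.002845
  eq          0.03729       6.945       1.238
  solve Keq expr → x = 0.002845; check Q = 6185

[B]_eq = 0.03729 M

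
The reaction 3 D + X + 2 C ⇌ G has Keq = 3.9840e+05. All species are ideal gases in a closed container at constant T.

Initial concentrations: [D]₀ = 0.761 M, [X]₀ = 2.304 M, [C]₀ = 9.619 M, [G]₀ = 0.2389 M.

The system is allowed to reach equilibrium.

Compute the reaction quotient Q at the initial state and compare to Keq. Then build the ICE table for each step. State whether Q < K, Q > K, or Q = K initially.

Q₀ = 0.002543; Q < K (proceeds forward)

Q₀ = 0.002543 vs Keq = 3.9840e+05 ⇒ Q<K, forward
Step 1:
                  D         X         C         G
  I           0.761     2.304     9.619    0.2389
  C         -0.7591    -0.253    -0.506     0.253
  E        0.001935     2.051     9.113    0.4919
  solve Keq expr → x = 0.253; check Q = 3.9840e+05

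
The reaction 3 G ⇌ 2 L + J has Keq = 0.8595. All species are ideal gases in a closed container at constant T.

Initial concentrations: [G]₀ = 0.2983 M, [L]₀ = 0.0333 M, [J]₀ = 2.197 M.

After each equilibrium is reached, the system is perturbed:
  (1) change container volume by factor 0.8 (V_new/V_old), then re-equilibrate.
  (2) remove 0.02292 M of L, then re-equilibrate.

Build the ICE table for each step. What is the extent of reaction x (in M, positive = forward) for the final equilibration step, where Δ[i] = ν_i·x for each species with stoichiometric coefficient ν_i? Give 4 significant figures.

x = 0.006819 M

Q₀ = 0.09178 vs Keq = 0.8595 ⇒ Q<K, forward
Step 1:
                   G          L          J
  init        0.2983     0.0333      2.197
  Δ         -0.05923    0.03949    0.01974
  eq          0.2391    0.07279      2.217
  solve Keq expr → x = 0.01974; check Q = 0.8595
Then change container volume by factor 0.8 (V_new/V_old).
Step 2:
                   G          L          J
  init        0.2988    0.09098      2.771
  Δ                0          0          0
  eq          0.2988    0.09098      2.771
  solve Keq expr → x = 0; check Q = 0.8595
Then remove 0.02292 M of L.
Step 3:
                   G          L          J
  init        0.2988    0.06806      2.771
  Δ         -0.02046    0.01364   0.006819
  eq          0.2784     0.0817      2.778
  solve Keq expr → x = 0.006819; check Q = 0.8595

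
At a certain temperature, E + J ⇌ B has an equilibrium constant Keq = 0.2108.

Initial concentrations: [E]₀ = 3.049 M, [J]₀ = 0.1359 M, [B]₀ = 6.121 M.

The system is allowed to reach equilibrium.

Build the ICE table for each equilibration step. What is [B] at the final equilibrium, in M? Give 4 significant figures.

[B]_eq = 3.427 M

Q₀ = 14.77 vs Keq = 0.2108 ⇒ Q>K, reverse
Step 1:
                    E           J           B
  Initial       3.049      0.1359       6.121
  Change        2.694       2.694      -2.694
  Equil         5.743        2.83       3.427
  solve Keq expr → x = -2.694; check Q = 0.2108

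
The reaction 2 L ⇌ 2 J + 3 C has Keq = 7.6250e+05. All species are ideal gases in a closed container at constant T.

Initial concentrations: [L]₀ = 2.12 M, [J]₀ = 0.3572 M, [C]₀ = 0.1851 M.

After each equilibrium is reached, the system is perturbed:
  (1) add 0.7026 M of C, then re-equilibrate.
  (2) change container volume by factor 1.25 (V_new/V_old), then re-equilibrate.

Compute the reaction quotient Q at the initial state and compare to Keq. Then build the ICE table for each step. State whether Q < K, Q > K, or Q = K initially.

Q₀ = 1.8004e-04 vs Keq = 7.6250e+05 ⇒ Q<K, forward
Step 1:
                    L           J           C
  init           2.12      0.3572      0.1851
  Δ            -2.103       2.103       3.154
  eq          0.01719        2.46       3.339
  solve Keq expr → x = 1.051; check Q = 7.6250e+05
Then add 0.7026 M of C.
Step 2:
                    L           J           C
  init        0.01719        2.46       4.042
  Δ          0.005579   -0.005579   -0.008368
  eq          0.02277       2.454       4.034
  solve Keq expr → x = -0.002789; check Q = 7.6250e+05
Then change container volume by factor 1.25 (V_new/V_old).
Step 3:
                    L           J           C
  init        0.01822       1.964       3.227
  Δ         -0.005101    0.005101    0.007652
  eq          0.01311       1.969       3.234
  solve Keq expr → x = 0.002551; check Q = 7.6250e+05

Q₀ = 1.8004e-04; Q < K (proceeds forward)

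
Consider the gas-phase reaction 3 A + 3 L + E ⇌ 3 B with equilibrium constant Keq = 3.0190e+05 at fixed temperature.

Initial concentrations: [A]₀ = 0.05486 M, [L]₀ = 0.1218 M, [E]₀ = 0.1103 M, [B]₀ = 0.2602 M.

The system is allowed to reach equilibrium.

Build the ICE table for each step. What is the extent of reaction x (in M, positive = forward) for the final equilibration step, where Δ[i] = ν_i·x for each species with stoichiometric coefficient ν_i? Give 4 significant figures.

x = -0.002112 M

Q₀ = 5.3535e+05 vs Keq = 3.0190e+05 ⇒ Q>K, reverse
Step 1:
                   A          L          E          B
  Initial    0.05486     0.1218     0.1103     0.2602
  Change    0.006335   0.006335   0.002112  -0.006335
  Equil      0.06119     0.1281     0.1124     0.2539
  solve Keq expr → x = -0.002112; check Q = 3.0190e+05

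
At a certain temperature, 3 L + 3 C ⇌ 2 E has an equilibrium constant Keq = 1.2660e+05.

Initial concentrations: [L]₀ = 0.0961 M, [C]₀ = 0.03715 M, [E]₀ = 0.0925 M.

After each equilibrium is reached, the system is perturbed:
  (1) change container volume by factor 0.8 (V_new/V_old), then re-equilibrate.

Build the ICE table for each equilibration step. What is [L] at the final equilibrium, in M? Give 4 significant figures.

[L]_eq = 0.1154 M

Q₀ = 1.8803e+05 vs Keq = 1.2660e+05 ⇒ Q>K, reverse
Step 1:
                  L         C         E
  Initial    0.0961   0.03715    0.0925
  Change   0.003223  0.003223 -0.002149
  Equil     0.09932   0.04037   0.09035
  solve Keq expr → x = -0.001074; check Q = 1.2660e+05
Then change container volume by factor 0.8 (V_new/V_old).
Step 2:
                  L         C         E
  Initial    0.1242   0.05047    0.1129
  Change  -0.008762 -0.008762  0.005842
  Equil      0.1154    0.0417    0.1188
  solve Keq expr → x = 0.002921; check Q = 1.2660e+05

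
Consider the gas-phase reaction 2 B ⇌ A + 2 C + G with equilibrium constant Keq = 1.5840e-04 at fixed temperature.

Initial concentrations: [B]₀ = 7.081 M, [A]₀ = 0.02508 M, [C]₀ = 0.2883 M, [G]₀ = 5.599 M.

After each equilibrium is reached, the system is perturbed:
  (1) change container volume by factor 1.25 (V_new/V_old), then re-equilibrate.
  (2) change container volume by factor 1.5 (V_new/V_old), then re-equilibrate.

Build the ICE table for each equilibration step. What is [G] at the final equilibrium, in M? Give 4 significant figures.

Q₀ = 2.3278e-04 vs Keq = 1.5840e-04 ⇒ Q>K, reverse
Step 1:
                  B         A         C         G
  I           7.081   0.02508    0.2883     5.599
  C         0.01265 -0.006324  -0.01265 -0.006324
  E           7.094   0.01876    0.2757     5.593
  solve Keq expr → x = -0.006324; check Q = 1.5840e-04
Then change container volume by factor 1.25 (V_new/V_old).
Step 2:
                  B         A         C         G
  I           5.675   0.01501    0.2205     4.474
  C        -0.01195  0.005975   0.01195  0.005975
  E           5.663   0.02098    0.2325      4.48
  solve Keq expr → x = 0.005975; check Q = 1.5840e-04
Then change container volume by factor 1.5 (V_new/V_old).
Step 3:
                  B         A         C         G
  I           3.775   0.01399     0.155     2.987
  C        -0.02045   0.01023   0.02045   0.01023
  E           3.755   0.02421    0.1754     2.997
  solve Keq expr → x = 0.01023; check Q = 1.5840e-04

[G]_eq = 2.997 M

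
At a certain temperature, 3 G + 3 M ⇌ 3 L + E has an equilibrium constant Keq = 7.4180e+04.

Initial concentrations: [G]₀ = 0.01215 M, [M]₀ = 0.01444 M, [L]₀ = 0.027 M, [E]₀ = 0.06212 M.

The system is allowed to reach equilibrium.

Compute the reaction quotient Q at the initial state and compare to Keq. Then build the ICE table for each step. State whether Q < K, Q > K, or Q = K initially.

Q₀ = 2.2641e+05 vs Keq = 7.4180e+04 ⇒ Q>K, reverse
Step 1:
                   G          M          L          E
  init       0.01215    0.01444      0.027    0.06212
  Δ         0.002054   0.002054  -0.002054 -6.8455e-04
  eq          0.0142    0.01649    0.02495    0.06144
  solve Keq expr → x = -6.8455e-04; check Q = 7.4180e+04

Q₀ = 2.2641e+05; Q > K (proceeds reverse)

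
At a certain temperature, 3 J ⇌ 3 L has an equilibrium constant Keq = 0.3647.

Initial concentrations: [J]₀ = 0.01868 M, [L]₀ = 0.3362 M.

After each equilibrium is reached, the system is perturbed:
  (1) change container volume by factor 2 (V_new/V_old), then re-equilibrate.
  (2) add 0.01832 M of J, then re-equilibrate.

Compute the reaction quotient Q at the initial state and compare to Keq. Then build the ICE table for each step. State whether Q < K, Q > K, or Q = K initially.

Q₀ = 5830 vs Keq = 0.3647 ⇒ Q>K, reverse
Step 1:
                    J           L
  I           0.01868      0.3362
  C            0.1883     -0.1883
  E             0.207      0.1479
  solve Keq expr → x = -0.06277; check Q = 0.3647
Then change container volume by factor 2 (V_new/V_old).
Step 2:
                    J           L
  I            0.1035     0.07394
  C                 0           0
  E            0.1035     0.07394
  solve Keq expr → x = 0; check Q = 0.3647
Then add 0.01832 M of J.
Step 3:
                    J           L
  I            0.1218     0.07394
  C         -0.007634    0.007634
  E            0.1142     0.08158
  solve Keq expr → x = 0.002545; check Q = 0.3647

Q₀ = 5830; Q > K (proceeds reverse)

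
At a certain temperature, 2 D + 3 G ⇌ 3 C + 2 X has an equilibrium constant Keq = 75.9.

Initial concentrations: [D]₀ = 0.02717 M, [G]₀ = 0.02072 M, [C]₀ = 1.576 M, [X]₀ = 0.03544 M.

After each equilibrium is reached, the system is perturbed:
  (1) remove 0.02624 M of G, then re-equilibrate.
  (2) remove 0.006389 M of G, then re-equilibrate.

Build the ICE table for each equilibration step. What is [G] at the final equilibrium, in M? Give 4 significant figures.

[G]_eq = 0.03813 M

Q₀ = 7.4870e+05 vs Keq = 75.9 ⇒ Q>K, reverse
Step 1:
                   D          G          C          X
  I          0.02717    0.02072      1.576    0.03544
  C          0.03082    0.04622   -0.04622   -0.03082
  E          0.05799    0.06694       1.53   0.004624
  solve Keq expr → x = -0.01541; check Q = 75.9
Then remove 0.02624 M of G.
Step 2:
                   D          G          C          X
  I          0.05799     0.0407       1.53   0.004624
  C          0.00208   0.003119  -0.003119   -0.00208
  E          0.06007    0.04382      1.527   0.002545
  solve Keq expr → x = -0.00104; check Q = 75.9
Then remove 0.006389 M of G.
Step 3:
                   D          G          C          X
  I          0.06007    0.03743      1.527   0.002545
  C       4.6233e-04 6.9350e-04 -6.9350e-04 -4.6233e-04
  E          0.06053    0.03813      1.526   0.002083
  solve Keq expr → x = -2.3117e-04; check Q = 75.9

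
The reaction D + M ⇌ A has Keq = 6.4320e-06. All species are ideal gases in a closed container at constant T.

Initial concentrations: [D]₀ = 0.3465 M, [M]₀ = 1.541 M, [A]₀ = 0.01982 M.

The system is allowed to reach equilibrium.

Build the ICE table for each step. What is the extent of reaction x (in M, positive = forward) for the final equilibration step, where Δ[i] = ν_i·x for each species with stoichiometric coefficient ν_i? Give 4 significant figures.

Q₀ = 0.03712 vs Keq = 6.4320e-06 ⇒ Q>K, reverse
Step 1:
                    D           M           A
  init         0.3465       1.541     0.01982
  Δ           0.01982     0.01982    -0.01982
  eq           0.3663       1.561  3.6775e-06
  solve Keq expr → x = -0.01982; check Q = 6.4320e-06

x = -0.01982 M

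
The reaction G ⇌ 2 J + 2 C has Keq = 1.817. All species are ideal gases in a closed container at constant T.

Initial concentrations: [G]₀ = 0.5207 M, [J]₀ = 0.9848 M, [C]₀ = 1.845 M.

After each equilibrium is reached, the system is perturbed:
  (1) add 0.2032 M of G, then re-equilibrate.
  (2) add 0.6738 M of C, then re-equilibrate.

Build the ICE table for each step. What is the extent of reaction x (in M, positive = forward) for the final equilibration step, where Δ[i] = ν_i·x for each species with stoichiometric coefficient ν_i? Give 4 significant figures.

Q₀ = 6.34 vs Keq = 1.817 ⇒ Q>K, reverse
Step 1:
                    G           J           C
  I            0.5207      0.9848       1.845
  C            0.1414     -0.2827     -0.2827
  E            0.6621      0.7021       1.562
  solve Keq expr → x = -0.1414; check Q = 1.817
Then add 0.2032 M of G.
Step 2:
                    G           J           C
  I            0.8653      0.7021       1.562
  C          -0.02921     0.05843     0.05843
  E            0.8361      0.7605       1.621
  solve Keq expr → x = 0.02921; check Q = 1.817
Then add 0.6738 M of C.
Step 3:
                    G           J           C
  I            0.8361      0.7605       2.294
  C           0.07864     -0.1573     -0.1573
  E            0.9147      0.6032       2.137
  solve Keq expr → x = -0.07864; check Q = 1.817

x = -0.07864 M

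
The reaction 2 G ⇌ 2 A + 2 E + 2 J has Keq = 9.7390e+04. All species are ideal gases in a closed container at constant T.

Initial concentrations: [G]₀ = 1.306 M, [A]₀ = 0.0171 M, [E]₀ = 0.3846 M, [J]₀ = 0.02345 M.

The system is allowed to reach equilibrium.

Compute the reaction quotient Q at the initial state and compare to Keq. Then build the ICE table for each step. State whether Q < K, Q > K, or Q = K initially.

Q₀ = 1.3945e-08 vs Keq = 9.7390e+04 ⇒ Q<K, forward
Step 1:
                  G         A         E         J
  Initial     1.306    0.0171    0.3846   0.02345
  Change     -1.297     1.297     1.297     1.297
  Equil    0.009343     1.314     1.681      1.32
  solve Keq expr → x = 0.6483; check Q = 9.7390e+04

Q₀ = 1.3945e-08; Q < K (proceeds forward)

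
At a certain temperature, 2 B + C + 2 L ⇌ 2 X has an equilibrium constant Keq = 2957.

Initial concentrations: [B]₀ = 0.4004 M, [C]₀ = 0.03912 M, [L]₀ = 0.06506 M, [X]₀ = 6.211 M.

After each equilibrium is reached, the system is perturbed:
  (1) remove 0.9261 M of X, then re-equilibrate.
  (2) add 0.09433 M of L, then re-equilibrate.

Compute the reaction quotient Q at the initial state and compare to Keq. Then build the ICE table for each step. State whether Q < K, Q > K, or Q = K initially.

Q₀ = 1.4531e+06 vs Keq = 2957 ⇒ Q>K, reverse
Step 1:
                  B         C         L         X
  Initial    0.4004   0.03912   0.06506     6.211
  Change      0.296     0.148     0.296    -0.296
  Equil      0.6964    0.1871    0.3611     5.915
  solve Keq expr → x = -0.148; check Q = 2957
Then remove 0.9261 M of X.
Step 2:
                  B         C         L         X
  Initial    0.6964    0.1871    0.3611     4.989
  Change   -0.02866  -0.01433  -0.02866   0.02866
  Equil      0.6678    0.1728    0.3324     5.018
  solve Keq expr → x = 0.01433; check Q = 2957
Then add 0.09433 M of L.
Step 3:
                  B         C         L         X
  Initial    0.6678    0.1728    0.4267     5.018
  Change   -0.04334  -0.02167  -0.04334   0.04334
  Equil      0.6244    0.1511    0.3834     5.061
  solve Keq expr → x = 0.02167; check Q = 2957

Q₀ = 1.4531e+06; Q > K (proceeds reverse)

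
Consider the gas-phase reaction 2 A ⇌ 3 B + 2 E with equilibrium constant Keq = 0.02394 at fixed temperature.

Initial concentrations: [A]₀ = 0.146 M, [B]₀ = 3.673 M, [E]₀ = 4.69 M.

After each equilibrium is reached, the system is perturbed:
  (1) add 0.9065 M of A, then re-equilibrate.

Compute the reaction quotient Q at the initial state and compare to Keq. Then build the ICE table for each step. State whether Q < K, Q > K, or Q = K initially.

Q₀ = 5.1133e+04; Q > K (proceeds reverse)

Q₀ = 5.1133e+04 vs Keq = 0.02394 ⇒ Q>K, reverse
Step 1:
                    A           B           E
  I             0.146       3.673        4.69
  C             2.258      -3.387      -2.258
  E             2.404       0.286       2.432
  solve Keq expr → x = -1.129; check Q = 0.02394
Then add 0.9065 M of A.
Step 2:
                    A           B           E
  I             3.311       0.286       2.432
  C          -0.04081     0.06121     0.04081
  E              3.27      0.3472       2.473
  solve Keq expr → x = 0.0204; check Q = 0.02394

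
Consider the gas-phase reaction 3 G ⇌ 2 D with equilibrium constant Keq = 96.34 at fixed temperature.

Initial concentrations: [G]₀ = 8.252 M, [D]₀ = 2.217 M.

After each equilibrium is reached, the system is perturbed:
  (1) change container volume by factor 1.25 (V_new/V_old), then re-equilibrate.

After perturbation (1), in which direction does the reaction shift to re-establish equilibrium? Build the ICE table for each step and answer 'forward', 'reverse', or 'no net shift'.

Q₀ = 0.008747 vs Keq = 96.34 ⇒ Q<K, forward
Step 1:
                   G          D
  I            8.252      2.217
  C            -7.44       4.96
  E           0.8117      7.177
  solve Keq expr → x = 2.48; check Q = 96.34
Then change container volume by factor 1.25 (V_new/V_old).
Step 2:
                   G          D
  I           0.6493      5.742
  C          0.04756   -0.03171
  E           0.6969       5.71
  solve Keq expr → x = -0.01585; check Q = 96.34

Direction: reverse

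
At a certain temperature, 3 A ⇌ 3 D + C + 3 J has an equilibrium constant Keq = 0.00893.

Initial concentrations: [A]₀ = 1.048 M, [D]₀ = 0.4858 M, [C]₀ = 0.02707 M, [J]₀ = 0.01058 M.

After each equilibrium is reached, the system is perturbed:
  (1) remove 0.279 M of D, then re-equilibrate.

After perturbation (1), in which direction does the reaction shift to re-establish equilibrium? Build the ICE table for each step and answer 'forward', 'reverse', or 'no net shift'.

Q₀ = 3.1933e-09 vs Keq = 0.00893 ⇒ Q<K, forward
Step 1:
                    A           D           C           J
  Initial       1.048      0.4858     0.02707     0.01058
  Change      -0.3362      0.3362      0.1121      0.3362
  Equil        0.7118       0.822      0.1391      0.3467
  solve Keq expr → x = 0.1121; check Q = 0.00893
Then remove 0.279 M of D.
Step 2:
                    A           D           C           J
  Initial      0.7118       0.543      0.1391      0.3467
  Change     -0.06275     0.06275     0.02092     0.06275
  Equil        0.6491      0.6057        0.16      0.4095
  solve Keq expr → x = 0.02092; check Q = 0.00893

Direction: forward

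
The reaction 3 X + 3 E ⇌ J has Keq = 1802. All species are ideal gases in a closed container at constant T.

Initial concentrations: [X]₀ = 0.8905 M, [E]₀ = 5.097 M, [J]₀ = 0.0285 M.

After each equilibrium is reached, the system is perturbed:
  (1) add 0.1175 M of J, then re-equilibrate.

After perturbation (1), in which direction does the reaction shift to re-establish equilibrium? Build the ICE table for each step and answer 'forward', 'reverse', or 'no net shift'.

Q₀ = 3.0479e-04 vs Keq = 1802 ⇒ Q<K, forward
Step 1:
                  X         E         J
  I          0.8905     5.097    0.0285
  C         -0.8772   -0.8772    0.2924
  E         0.01333      4.22    0.3209
  solve Keq expr → x = 0.2924; check Q = 1802
Then add 0.1175 M of J.
Step 2:
                  X         E         J
  I         0.01333      4.22    0.4384
  C        0.001451  0.001451 -4.8359e-04
  E         0.01478     4.221    0.4379
  solve Keq expr → x = -4.8359e-04; check Q = 1802

Direction: reverse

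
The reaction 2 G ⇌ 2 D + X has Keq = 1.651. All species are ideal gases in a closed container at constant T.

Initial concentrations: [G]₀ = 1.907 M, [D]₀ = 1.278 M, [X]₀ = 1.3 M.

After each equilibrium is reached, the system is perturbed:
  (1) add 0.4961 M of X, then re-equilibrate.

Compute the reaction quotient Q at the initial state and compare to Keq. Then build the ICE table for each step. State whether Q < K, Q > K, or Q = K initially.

Q₀ = 0.5839; Q < K (proceeds forward)

Q₀ = 0.5839 vs Keq = 1.651 ⇒ Q<K, forward
Step 1:
                    G           D           X
  I             1.907       1.278         1.3
  C           -0.3583      0.3583      0.1791
  E             1.549       1.636       1.479
  solve Keq expr → x = 0.1791; check Q = 1.651
Then add 0.4961 M of X.
Step 2:
                    G           D           X
  I             1.549       1.636       1.975
  C            0.1044     -0.1044    -0.05222
  E             1.653       1.532       1.923
  solve Keq expr → x = -0.05222; check Q = 1.651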